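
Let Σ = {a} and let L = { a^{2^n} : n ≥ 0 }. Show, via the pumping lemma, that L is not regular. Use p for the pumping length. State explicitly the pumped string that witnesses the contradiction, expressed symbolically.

a^{2^p+k}

Assume L is regular. Let p be the pumping length given by the pumping lemma.
Take w = a^{2^p} ∈ L with |w| = 2^p ≥ p.
The pumping lemma gives a decomposition w = xyz where |xy| ≤ p and |y| ≥ 1.
Then y = a^k for some k with 1 ≤ k ≤ p.
Pump with i = 2: xy^2z = a^{2^p+k}. Since 1 ≤ k ≤ p < 2^p, we have 2^p < 2^p+k < 2^{p+1}, so 2^p+k is not a power of 2. So xy^2z ∉ L.
This is a contradiction; hence L is not regular.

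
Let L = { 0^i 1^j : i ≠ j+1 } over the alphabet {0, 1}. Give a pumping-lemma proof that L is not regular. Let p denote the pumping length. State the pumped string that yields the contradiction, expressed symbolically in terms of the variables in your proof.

Toward a contradiction, assume L is regular with pumping length p.
Choose w = 0^p 1^{p+p!-1}. Since p ≠ (p+p!-1)+1 = p+p!, w ∈ L; and |w| ≥ p.
By the pumping lemma, w = xyz with |xy| ≤ p and |y| ≥ 1.
The first p characters of w are 0's, so xy (and hence y) consists only of 0's. Write y = 0^k, 1 ≤ k ≤ p.
Since 1 ≤ k ≤ p, k divides p!; set t = 1 + p!/k. Then xy^t z has p + (p!/k)·k = p + p! copies of 0. Now the 0-count is p+p! and (1-count)+1 = (p+p!-1)+1 = p+p!, so i ≠ j+1 fails. So xy^t z = 0^{p+p!} 1^{p+p!-1} ∉ L.
Contradiction. Therefore L is not regular.

0^{p+p!} 1^{p+p!-1}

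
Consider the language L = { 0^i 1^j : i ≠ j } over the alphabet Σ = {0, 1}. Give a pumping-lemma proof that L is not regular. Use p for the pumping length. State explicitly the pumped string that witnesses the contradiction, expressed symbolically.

Assume L is regular; let p be its pumping constant.
Choose w = 0^p 1^{p+p!}. Since p ≠ p+p!, w ∈ L; and |w| ≥ p.
The pumping lemma gives a decomposition w = xyz where |xy| ≤ p and |y| > 0.
Because |xy| ≤ p and w begins with p copies of 0, we have y = 0^k with 1 ≤ k ≤ p.
Since 1 ≤ k ≤ p, k divides p!; set t = 1 + p!/k. Then xy^t z has p + (p!/k)·k = p + p! copies of 0. Now the 0-count equals the 1-count, so i ≠ j fails. So xy^t z = 0^{p+p!} 1^{p+p!} ∉ L.
Contradiction. Therefore L is not regular.

0^{p+p!} 1^{p+p!}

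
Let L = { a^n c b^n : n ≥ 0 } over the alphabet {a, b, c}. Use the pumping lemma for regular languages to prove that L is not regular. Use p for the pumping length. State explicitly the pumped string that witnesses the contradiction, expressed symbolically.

Toward a contradiction, assume L is regular with pumping length p.
Take w = a^p c b^p ∈ L with |w| = 2p+1 ≥ p.
The pumping lemma gives a decomposition w = xyz where |xy| ≤ p and |y| > 0.
Since the first p symbols of w are all a's and |xy| ≤ p, y lies entirely in the leading a-block: y = a^k for some k with 1 ≤ k ≤ p.
Pump with i = 2: xy^2z = a^{p+k} c b^p, which would require p+k = p. But k ≥ 1, so xy^2z ∉ L.
This contradicts the pumping lemma, so L is not regular.

a^{p+k} c b^p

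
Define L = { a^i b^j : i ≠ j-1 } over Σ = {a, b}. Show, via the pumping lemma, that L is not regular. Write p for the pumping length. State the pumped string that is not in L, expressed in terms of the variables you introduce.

a^{p+p!} b^{p+p!+1}

Toward a contradiction, assume L is regular with pumping length p.
Choose w = a^p b^{p+p!+1}. Since p ≠ (p+p!+1)-1 = p+p!, w ∈ L; and |w| ≥ p.
By the pumping lemma, w = xyz with |xy| ≤ p and |y| ≥ 1.
Since the first p symbols of w are all a's and |xy| ≤ p, y lies entirely in the leading a-block: y = a^k for some k with 1 ≤ k ≤ p.
Since 1 ≤ k ≤ p, k divides p!; set t = 1 + p!/k. Then xy^t z has p + (p!/k)·k = p + p! copies of a. Now the a-count is p+p! and (b-count)-1 = (p+p!+1)-1 = p+p!, so i ≠ j-1 fails. So xy^t z = a^{p+p!} b^{p+p!+1} ∉ L.
This is a contradiction; hence L is not regular.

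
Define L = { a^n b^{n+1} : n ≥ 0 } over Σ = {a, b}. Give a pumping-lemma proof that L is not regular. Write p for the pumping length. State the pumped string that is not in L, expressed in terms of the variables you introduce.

a^{p+k} b^{p+1}

Assume L is regular. Let p be the pumping length given by the pumping lemma.
Take w = a^p b^{p+1}. Then w ∈ L and |w| = 2p+1 ≥ p.
Write w = xyz as guaranteed by the lemma, with |xy| ≤ p and |y| > 0.
Since the first p symbols of w are all a's and |xy| ≤ p, y lies entirely in the leading a-block: y = a^k for some k with 1 ≤ k ≤ p.
Pump with i = 2: xy^2z = a^{p+k} b^{p+1}. For this to lie in L we would need p+1 = (p+k)+1, which forces k = 0. But k ≥ 1, so xy^2z ∉ L.
This is a contradiction; hence L is not regular.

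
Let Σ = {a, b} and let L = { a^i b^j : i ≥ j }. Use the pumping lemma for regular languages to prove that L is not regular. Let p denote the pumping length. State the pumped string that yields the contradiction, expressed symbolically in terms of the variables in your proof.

a^{p-k} b^p

Assume L is regular. Let p be the pumping length given by the pumping lemma.
Choose w = a^p b^p ∈ L, with |w| = 2p ≥ p.
The pumping lemma gives a decomposition w = xyz where |xy| ≤ p and y is nonempty.
The first p characters of w are a's, so xy (and hence y) consists only of a's. Write y = a^k, 1 ≤ k ≤ p.
Consider xy^0z = xz = a^{p-k} b^p. Since k ≥ 1, the a-count p-k is less than p, so i ≥ j fails; thus xz ∉ L.
This is a contradiction; hence L is not regular.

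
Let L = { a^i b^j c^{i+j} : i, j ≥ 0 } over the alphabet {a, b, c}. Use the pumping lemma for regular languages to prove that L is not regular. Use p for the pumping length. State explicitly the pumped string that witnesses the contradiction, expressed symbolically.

Toward a contradiction, assume L is regular with pumping length p.
Take w = a^p b^p c^{2p} ∈ L (with i=j=p, i+j=2p), |w| = 4p ≥ p.
The pumping lemma gives a decomposition w = xyz where |xy| ≤ p and y is nonempty.
Because |xy| ≤ p and w begins with p copies of a, we have y = a^k with 1 ≤ k ≤ p.
Consider xy^2z = a^{p+k} b^p c^{2p}. Now the a- and b-counts sum to 2p+k, but the c-count is 2p ≠ 2p+k. So xy^2z ∉ L.
Contradiction. Therefore L is not regular.

a^{p+k} b^p c^{2p}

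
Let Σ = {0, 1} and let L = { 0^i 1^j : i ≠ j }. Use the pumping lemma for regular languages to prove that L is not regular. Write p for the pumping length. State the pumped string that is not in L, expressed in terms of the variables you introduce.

0^{p+p!} 1^{p+p!}

Assume L is regular; let p be its pumping constant.
Choose w = 0^p 1^{p+p!}. Since p ≠ p+p!, w ∈ L; and |w| ≥ p.
Write w = xyz as guaranteed by the lemma, with |xy| ≤ p and |y| ≥ 1.
Since the first p symbols of w are all 0's and |xy| ≤ p, y lies entirely in the leading 0-block: y = 0^k for some k with 1 ≤ k ≤ p.
Since 1 ≤ k ≤ p, k divides p!; set t = 1 + p!/k. Then xy^t z has p + (p!/k)·k = p + p! copies of 0. Now the 0-count equals the 1-count, so i ≠ j fails. So xy^t z = 0^{p+p!} 1^{p+p!} ∉ L.
Contradiction. Therefore L is not regular.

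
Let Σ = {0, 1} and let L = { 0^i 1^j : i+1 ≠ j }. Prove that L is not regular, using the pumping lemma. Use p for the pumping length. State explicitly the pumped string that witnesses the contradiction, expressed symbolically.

0^{p+p!} 1^{p+p!+1}

Assume L is regular; let p be its pumping constant.
Choose w = 0^p 1^{p+p!+1}. Since p ≠ (p+p!+1)-1 = p+p!, w ∈ L; and |w| ≥ p.
Write w = xyz as guaranteed by the lemma, with |xy| ≤ p and |y| ≥ 1.
Since the first p symbols of w are all 0's and |xy| ≤ p, y lies entirely in the leading 0-block: y = 0^k for some k with 1 ≤ k ≤ p.
Since 1 ≤ k ≤ p, k divides p!; set t = 1 + p!/k. Then xy^t z has p + (p!/k)·k = p + p! copies of 0. Now the 0-count is p+p! and (1-count)-1 = (p+p!+1)-1 = p+p!, so i+1 ≠ j fails. So xy^t z = 0^{p+p!} 1^{p+p!+1} ∉ L.
Contradiction. Therefore L is not regular.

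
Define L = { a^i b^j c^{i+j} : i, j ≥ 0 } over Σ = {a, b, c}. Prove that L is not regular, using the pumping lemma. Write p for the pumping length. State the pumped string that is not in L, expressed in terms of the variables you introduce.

Toward a contradiction, assume L is regular with pumping length p.
Take w = a^p b^p c^{2p} ∈ L (with i=j=p, i+j=2p), |w| = 4p ≥ p.
Write w = xyz as guaranteed by the lemma, with |xy| ≤ p and |y| ≥ 1.
Because |xy| ≤ p and w begins with p copies of a, we have y = a^k with 1 ≤ k ≤ p.
Consider xy^2z = a^{p+k} b^p c^{2p}. Now the a- and b-counts sum to 2p+k, but the c-count is 2p ≠ 2p+k. So xy^2z ∉ L.
Contradiction. Therefore L is not regular.

a^{p+k} b^p c^{2p}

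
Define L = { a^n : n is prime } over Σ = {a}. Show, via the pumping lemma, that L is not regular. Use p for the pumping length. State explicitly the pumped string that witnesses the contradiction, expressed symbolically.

a^{q(1+k)}

Assume L is regular; let p be its pumping constant.
Let q be a prime with q ≥ p+2 (infinitely many primes exist), and take w = a^q ∈ L with |w| = q ≥ p.
By the pumping lemma, w = xyz with |xy| ≤ p and |y| > 0.
Then y = a^k for some k with 1 ≤ k ≤ p.
Since 1 ≤ k ≤ p, |xz| = q-k. Pump with i = q+1: |xy^{q+1}z| = (q-k)+(q+1)k = q+qk = q(1+k), which is composite (both factors ≥ 2). So xy^{q+1}z = a^{q(1+k)} ∉ L.
This is a contradiction; hence L is not regular.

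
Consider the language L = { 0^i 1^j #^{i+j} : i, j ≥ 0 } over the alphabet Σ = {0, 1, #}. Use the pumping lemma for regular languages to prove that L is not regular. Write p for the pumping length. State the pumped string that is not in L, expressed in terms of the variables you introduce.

0^{p+k} 1^p #^{2p}

Toward a contradiction, assume L is regular with pumping length p.
Take w = 0^p 1^p #^{2p} ∈ L (with i=j=p, i+j=2p), |w| = 4p ≥ p.
The pumping lemma gives a decomposition w = xyz where |xy| ≤ p and |y| > 0.
The first p characters of w are 0's, so xy (and hence y) consists only of 0's. Write y = 0^k, 1 ≤ k ≤ p.
Consider xy^2z = 0^{p+k} 1^p #^{2p}. Now the 0- and 1-counts sum to 2p+k, but the #-count is 2p ≠ 2p+k. So xy^2z ∉ L.
This is a contradiction; hence L is not regular.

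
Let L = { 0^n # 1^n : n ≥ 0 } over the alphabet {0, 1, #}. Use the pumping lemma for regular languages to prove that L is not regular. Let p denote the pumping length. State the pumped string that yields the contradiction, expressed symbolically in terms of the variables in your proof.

0^{p+k} # 1^p

Assume L is regular. Let p be the pumping length given by the pumping lemma.
Take w = 0^p # 1^p ∈ L with |w| = 2p+1 ≥ p.
Write w = xyz as guaranteed by the lemma, with |xy| ≤ p and y is nonempty.
The first p characters of w are 0's, so xy (and hence y) consists only of 0's. Write y = 0^k, 1 ≤ k ≤ p.
Pump with i = 2: xy^2z = 0^{p+k} # 1^p, which would require p+k = p. But k ≥ 1, so xy^2z ∉ L.
This is a contradiction; hence L is not regular.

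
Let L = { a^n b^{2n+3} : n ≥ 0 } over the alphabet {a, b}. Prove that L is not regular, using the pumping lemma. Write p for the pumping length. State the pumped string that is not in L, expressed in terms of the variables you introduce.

Suppose for contradiction that L is regular, and let p be the pumping length.
Choose w = a^p b^{2p+3}, which is in L with |w| = 3p+3 ≥ p.
Write w = xyz as guaranteed by the lemma, with |xy| ≤ p and y is nonempty.
Because |xy| ≤ p and w begins with p copies of a, we have y = a^k with 1 ≤ k ≤ p.
Pump with i = 2: xy^2z = a^{p+k} b^{2p+3}. For this to lie in L we would need 2p+3 = 2(p+k)+3, which forces k = 0. But k ≥ 1, so xy^2z ∉ L.
This is a contradiction; hence L is not regular.

a^{p+k} b^{2p+3}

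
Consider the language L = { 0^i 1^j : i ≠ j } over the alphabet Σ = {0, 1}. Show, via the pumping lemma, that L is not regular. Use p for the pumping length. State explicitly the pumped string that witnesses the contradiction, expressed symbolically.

0^{p+p!} 1^{p+p!}

Assume L is regular; let p be its pumping constant.
Choose w = 0^p 1^{p+p!}. Since p ≠ p+p!, w ∈ L; and |w| ≥ p.
By the pumping lemma, w = xyz with |xy| ≤ p and |y| ≥ 1.
The first p characters of w are 0's, so xy (and hence y) consists only of 0's. Write y = 0^k, 1 ≤ k ≤ p.
Since 1 ≤ k ≤ p, k divides p!; set t = 1 + p!/k. Then xy^t z has p + (p!/k)·k = p + p! copies of 0. Now the 0-count equals the 1-count, so i ≠ j fails. So xy^t z = 0^{p+p!} 1^{p+p!} ∉ L.
Contradiction. Therefore L is not regular.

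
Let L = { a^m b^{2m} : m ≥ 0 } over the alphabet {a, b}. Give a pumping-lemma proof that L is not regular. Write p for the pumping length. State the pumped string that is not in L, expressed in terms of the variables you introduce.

a^{p+k} b^{2p}

Assume L is regular; let p be its pumping constant.
Let w = a^p b^{2p} ∈ L; note |w| = 3p ≥ p.
Write w = xyz as guaranteed by the lemma, with |xy| ≤ p and |y| > 0.
The first p characters of w are a's, so xy (and hence y) consists only of a's. Write y = a^k, 1 ≤ k ≤ p.
Pump with i = 2: xy^2z = a^{p+k} b^{2p}. For this to lie in L we would need 2p = 2(p+k), which forces k = 0. But k ≥ 1, so xy^2z ∉ L.
Contradiction. Therefore L is not regular.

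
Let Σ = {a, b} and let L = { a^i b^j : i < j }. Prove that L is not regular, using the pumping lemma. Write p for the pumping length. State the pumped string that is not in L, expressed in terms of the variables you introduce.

a^{p+k} b^{p+1}

Assume L is regular; let p be its pumping constant.
Choose w = a^p b^{p+1} ∈ L, with |w| = 2p+1 ≥ p.
By the pumping lemma, w = xyz with |xy| ≤ p and |y| > 0.
The first p characters of w are a's, so xy (and hence y) consists only of a's. Write y = a^k, 1 ≤ k ≤ p.
Consider xy^2z = a^{p+k} b^{p+1}. Since k ≥ 1, the a-count p+k is at least p+1, so i < j fails; thus xy^2z ∉ L.
This contradicts the pumping lemma, so L is not regular.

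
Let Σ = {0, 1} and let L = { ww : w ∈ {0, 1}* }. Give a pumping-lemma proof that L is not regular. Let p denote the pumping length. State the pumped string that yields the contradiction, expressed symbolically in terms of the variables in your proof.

Assume L is regular. Let p be the pumping length given by the pumping lemma.
Take w = 0^p 1^p 0^p 1^p = uu where u = 0^p1^p; then w ∈ L and |w| = 4p ≥ p.
Write w = xyz as guaranteed by the lemma, with |xy| ≤ p and |y| > 0.
The first p characters of w are 0's, so xy (and hence y) consists only of 0's. Write y = 0^k, 1 ≤ k ≤ p.
Pump with i = 2: xy^2z = 0^{p+k} 1^p 0^p 1^p, of length 4p+k. Suppose this equals vv. The string starts with 0 and ends with 1, so v does too; thus the boundary between the two copies of v is a 1→0 transition. There is exactly one such transition, at position 2p+k, so |v| = 2p+k and |vv| = 4p+2k ≠ 4p+k since k ≥ 1. So xy^2z ∉ L.
This contradicts the pumping lemma, so L is not regular.

0^{p+k} 1^p 0^p 1^p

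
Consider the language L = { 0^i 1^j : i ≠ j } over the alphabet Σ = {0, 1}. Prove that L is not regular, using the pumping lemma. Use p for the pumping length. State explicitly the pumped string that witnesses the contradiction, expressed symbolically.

0^{p+p!} 1^{p+p!}

Suppose for contradiction that L is regular, and let p be the pumping length.
Choose w = 0^p 1^{p+p!}. Since p ≠ p+p!, w ∈ L; and |w| ≥ p.
The pumping lemma gives a decomposition w = xyz where |xy| ≤ p and |y| > 0.
The first p characters of w are 0's, so xy (and hence y) consists only of 0's. Write y = 0^k, 1 ≤ k ≤ p.
Since 1 ≤ k ≤ p, k divides p!; set t = 1 + p!/k. Then xy^t z has p + (p!/k)·k = p + p! copies of 0. Now the 0-count equals the 1-count, so i ≠ j fails. So xy^t z = 0^{p+p!} 1^{p+p!} ∉ L.
This is a contradiction; hence L is not regular.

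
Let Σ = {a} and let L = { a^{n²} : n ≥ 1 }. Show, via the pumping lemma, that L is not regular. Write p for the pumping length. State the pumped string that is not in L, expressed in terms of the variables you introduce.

Assume L is regular. Let p be the pumping length given by the pumping lemma.
Take w = a^{p²} ∈ L with |w| = p² ≥ p.
Write w = xyz as guaranteed by the lemma, with |xy| ≤ p and |y| > 0.
Then y = a^k for some k with 1 ≤ k ≤ p.
Pump with i = 2: xy^2z = a^{p²+k}. Since 1 ≤ k ≤ p, p² < p²+k ≤ p²+p < (p+1)², so p²+k lies strictly between consecutive squares and is not a perfect square. So xy^2z ∉ L.
Contradiction. Therefore L is not regular.

a^{p²+k}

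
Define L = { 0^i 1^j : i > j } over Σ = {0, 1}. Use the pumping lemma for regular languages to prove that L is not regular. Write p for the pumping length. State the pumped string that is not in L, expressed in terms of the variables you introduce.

0^{p+1-k} 1^p

Suppose for contradiction that L is regular, and let p be the pumping length.
Choose w = 0^{p+1} 1^p ∈ L, with |w| = 2p+1 ≥ p.
By the pumping lemma, w = xyz with |xy| ≤ p and |y| ≥ 1.
The first p characters of w are 0's, so xy (and hence y) consists only of 0's. Write y = 0^k, 1 ≤ k ≤ p.
Consider xy^0z = xz = 0^{p+1-k} 1^p. Since k ≥ 1, the 0-count p+1-k is at most p, so i > j fails; thus xz ∉ L.
This contradicts the pumping lemma, so L is not regular.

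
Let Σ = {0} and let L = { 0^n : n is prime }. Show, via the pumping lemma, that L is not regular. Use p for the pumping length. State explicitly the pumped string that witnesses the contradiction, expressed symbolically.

Assume L is regular. Let p be the pumping length given by the pumping lemma.
Let q be a prime with q ≥ p+2 (infinitely many primes exist), and take w = 0^q ∈ L with |w| = q ≥ p.
Write w = xyz as guaranteed by the lemma, with |xy| ≤ p and |y| > 0.
Then y = 0^k for some k with 1 ≤ k ≤ p.
Since 1 ≤ k ≤ p, |xz| = q-k. Pump with i = q+1: |xy^{q+1}z| = (q-k)+(q+1)k = q+qk = q(1+k), which is composite (both factors ≥ 2). So xy^{q+1}z = 0^{q(1+k)} ∉ L.
Contradiction. Therefore L is not regular.

0^{q(1+k)}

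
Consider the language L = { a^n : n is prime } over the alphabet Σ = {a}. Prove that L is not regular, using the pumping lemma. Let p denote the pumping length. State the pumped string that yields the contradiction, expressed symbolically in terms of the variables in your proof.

a^{q(1+k)}

Assume L is regular. Let p be the pumping length given by the pumping lemma.
Let q be a prime with q ≥ p+2 (infinitely many primes exist), and take w = a^q ∈ L with |w| = q ≥ p.
The pumping lemma gives a decomposition w = xyz where |xy| ≤ p and y is nonempty.
Then y = a^k for some k with 1 ≤ k ≤ p.
Since 1 ≤ k ≤ p, |xz| = q-k. Pump with i = q+1: |xy^{q+1}z| = (q-k)+(q+1)k = q+qk = q(1+k), which is composite (both factors ≥ 2). So xy^{q+1}z = a^{q(1+k)} ∉ L.
This is a contradiction; hence L is not regular.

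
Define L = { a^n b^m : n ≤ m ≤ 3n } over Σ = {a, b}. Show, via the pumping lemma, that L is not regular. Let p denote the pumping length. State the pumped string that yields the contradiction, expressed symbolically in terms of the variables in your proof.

Toward a contradiction, assume L is regular with pumping length p.
Take w = a^p b^p ∈ L (since p ≤ p ≤ 3p), with |w| = 2p ≥ p.
The pumping lemma gives a decomposition w = xyz where |xy| ≤ p and y is nonempty.
Since the first p symbols of w are all a's and |xy| ≤ p, y lies entirely in the leading a-block: y = a^k for some k with 1 ≤ k ≤ p.
Pump with i = 2: xy^2z = a^{p+k} b^p. Now n = p+k > p = m, so the condition n ≤ m fails. Thus xy^2z ∉ L.
This is a contradiction; hence L is not regular.

a^{p+k} b^p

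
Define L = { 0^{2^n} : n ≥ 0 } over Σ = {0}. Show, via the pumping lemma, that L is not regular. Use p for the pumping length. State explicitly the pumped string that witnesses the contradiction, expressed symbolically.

0^{2^p+k}

Suppose for contradiction that L is regular, and let p be the pumping length.
Take w = 0^{2^p} ∈ L with |w| = 2^p ≥ p.
Write w = xyz as guaranteed by the lemma, with |xy| ≤ p and |y| ≥ 1.
Then y = 0^k for some k with 1 ≤ k ≤ p.
Pump with i = 2: xy^2z = 0^{2^p+k}. Since 1 ≤ k ≤ p < 2^p, we have 2^p < 2^p+k < 2^{p+1}, so 2^p+k is not a power of 2. So xy^2z ∉ L.
This contradicts the pumping lemma, so L is not regular.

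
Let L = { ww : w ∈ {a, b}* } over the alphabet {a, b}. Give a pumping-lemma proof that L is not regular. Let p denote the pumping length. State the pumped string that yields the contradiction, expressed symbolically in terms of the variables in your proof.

Suppose for contradiction that L is regular, and let p be the pumping length.
Take w = a^p b^p a^p b^p = uu where u = a^pb^p; then w ∈ L and |w| = 4p ≥ p.
Write w = xyz as guaranteed by the lemma, with |xy| ≤ p and |y| > 0.
Because |xy| ≤ p and w begins with p copies of a, we have y = a^k with 1 ≤ k ≤ p.
Pump with i = 2: xy^2z = a^{p+k} b^p a^p b^p, of length 4p+k. Suppose this equals vv. The string starts with a and ends with b, so v does too; thus the boundary between the two copies of v is a b→a transition. There is exactly one such transition, at position 2p+k, so |v| = 2p+k and |vv| = 4p+2k ≠ 4p+k since k ≥ 1. So xy^2z ∉ L.
Contradiction. Therefore L is not regular.

a^{p+k} b^p a^p b^p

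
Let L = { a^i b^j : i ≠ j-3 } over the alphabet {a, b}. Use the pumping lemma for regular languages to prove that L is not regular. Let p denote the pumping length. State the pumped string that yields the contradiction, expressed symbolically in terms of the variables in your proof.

a^{p+p!} b^{p+p!+3}

Assume L is regular; let p be its pumping constant.
Choose w = a^p b^{p+p!+3}. Since p ≠ (p+p!+3)-3 = p+p!, w ∈ L; and |w| ≥ p.
By the pumping lemma, w = xyz with |xy| ≤ p and |y| > 0.
Because |xy| ≤ p and w begins with p copies of a, we have y = a^k with 1 ≤ k ≤ p.
Since 1 ≤ k ≤ p, k divides p!; set t = 1 + p!/k. Then xy^t z has p + (p!/k)·k = p + p! copies of a. Now the a-count is p+p! and (b-count)-3 = (p+p!+3)-3 = p+p!, so i ≠ j-3 fails. So xy^t z = a^{p+p!} b^{p+p!+3} ∉ L.
This contradicts the pumping lemma, so L is not regular.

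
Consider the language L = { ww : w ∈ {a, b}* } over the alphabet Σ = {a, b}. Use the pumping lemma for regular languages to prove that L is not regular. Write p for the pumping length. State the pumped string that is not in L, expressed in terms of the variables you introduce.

a^{p+k} b^p a^p b^p

Toward a contradiction, assume L is regular with pumping length p.
Take w = a^p b^p a^p b^p = uu where u = a^pb^p; then w ∈ L and |w| = 4p ≥ p.
The pumping lemma gives a decomposition w = xyz where |xy| ≤ p and y is nonempty.
Because |xy| ≤ p and w begins with p copies of a, we have y = a^k with 1 ≤ k ≤ p.
Pump with i = 2: xy^2z = a^{p+k} b^p a^p b^p, of length 4p+k. Suppose this equals vv. The string starts with a and ends with b, so v does too; thus the boundary between the two copies of v is a b→a transition. There is exactly one such transition, at position 2p+k, so |v| = 2p+k and |vv| = 4p+2k ≠ 4p+k since k ≥ 1. So xy^2z ∉ L.
This is a contradiction; hence L is not regular.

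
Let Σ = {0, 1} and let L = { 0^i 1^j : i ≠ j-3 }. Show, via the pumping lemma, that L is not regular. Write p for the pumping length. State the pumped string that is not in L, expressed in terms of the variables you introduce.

0^{p+p!} 1^{p+p!+3}

Suppose for contradiction that L is regular, and let p be the pumping length.
Choose w = 0^p 1^{p+p!+3}. Since p ≠ (p+p!+3)-3 = p+p!, w ∈ L; and |w| ≥ p.
By the pumping lemma, w = xyz with |xy| ≤ p and y is nonempty.
Since the first p symbols of w are all 0's and |xy| ≤ p, y lies entirely in the leading 0-block: y = 0^k for some k with 1 ≤ k ≤ p.
Since 1 ≤ k ≤ p, k divides p!; set t = 1 + p!/k. Then xy^t z has p + (p!/k)·k = p + p! copies of 0. Now the 0-count is p+p! and (1-count)-3 = (p+p!+3)-3 = p+p!, so i ≠ j-3 fails. So xy^t z = 0^{p+p!} 1^{p+p!+3} ∉ L.
This contradicts the pumping lemma, so L is not regular.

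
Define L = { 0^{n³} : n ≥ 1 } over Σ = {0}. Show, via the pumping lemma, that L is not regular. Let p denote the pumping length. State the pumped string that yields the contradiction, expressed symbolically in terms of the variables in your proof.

Suppose for contradiction that L is regular, and let p be the pumping length.
Take w = 0^{p³} ∈ L with |w| = p³ ≥ p.
By the pumping lemma, w = xyz with |xy| ≤ p and |y| ≥ 1.
Then y = 0^k for some k with 1 ≤ k ≤ p.
Pump with i = 2: xy^2z = 0^{p³+k}. Since 1 ≤ k ≤ p, p³ < p³+k ≤ p³+p < p³+3p²+3p+1 = (p+1)³, so p³+k is not a perfect cube. So xy^2z ∉ L.
This is a contradiction; hence L is not regular.

0^{p³+k}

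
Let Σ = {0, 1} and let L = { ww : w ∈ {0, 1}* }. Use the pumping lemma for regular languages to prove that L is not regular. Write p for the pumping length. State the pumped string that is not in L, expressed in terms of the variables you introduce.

0^{p+k} 1^p 0^p 1^p

Assume L is regular. Let p be the pumping length given by the pumping lemma.
Take w = 0^p 1^p 0^p 1^p = uu where u = 0^p1^p; then w ∈ L and |w| = 4p ≥ p.
By the pumping lemma, w = xyz with |xy| ≤ p and |y| > 0.
Because |xy| ≤ p and w begins with p copies of 0, we have y = 0^k with 1 ≤ k ≤ p.
Pump with i = 2: xy^2z = 0^{p+k} 1^p 0^p 1^p, of length 4p+k. Suppose this equals vv. The string starts with 0 and ends with 1, so v does too; thus the boundary between the two copies of v is a 1→0 transition. There is exactly one such transition, at position 2p+k, so |v| = 2p+k and |vv| = 4p+2k ≠ 4p+k since k ≥ 1. So xy^2z ∉ L.
Contradiction. Therefore L is not regular.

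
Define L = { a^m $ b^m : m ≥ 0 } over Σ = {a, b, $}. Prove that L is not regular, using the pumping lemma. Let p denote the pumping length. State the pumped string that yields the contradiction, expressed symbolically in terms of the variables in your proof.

Toward a contradiction, assume L is regular with pumping length p.
Take w = a^p $ b^p ∈ L with |w| = 2p+1 ≥ p.
Write w = xyz as guaranteed by the lemma, with |xy| ≤ p and |y| ≥ 1.
Since the first p symbols of w are all a's and |xy| ≤ p, y lies entirely in the leading a-block: y = a^k for some k with 1 ≤ k ≤ p.
Pump with i = 2: xy^2z = a^{p+k} $ b^p, which would require p+k = p. But k ≥ 1, so xy^2z ∉ L.
This contradicts the pumping lemma, so L is not regular.

a^{p+k} $ b^p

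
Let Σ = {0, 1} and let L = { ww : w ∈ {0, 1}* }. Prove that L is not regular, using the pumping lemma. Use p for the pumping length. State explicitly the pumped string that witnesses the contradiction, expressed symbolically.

Assume L is regular. Let p be the pumping length given by the pumping lemma.
Take w = 0^p 1^p 0^p 1^p = uu where u = 0^p1^p; then w ∈ L and |w| = 4p ≥ p.
Write w = xyz as guaranteed by the lemma, with |xy| ≤ p and |y| > 0.
Since the first p symbols of w are all 0's and |xy| ≤ p, y lies entirely in the leading 0-block: y = 0^k for some k with 1 ≤ k ≤ p.
Pump with i = 2: xy^2z = 0^{p+k} 1^p 0^p 1^p, of length 4p+k. Suppose this equals vv. The string starts with 0 and ends with 1, so v does too; thus the boundary between the two copies of v is a 1→0 transition. There is exactly one such transition, at position 2p+k, so |v| = 2p+k and |vv| = 4p+2k ≠ 4p+k since k ≥ 1. So xy^2z ∉ L.
Contradiction. Therefore L is not regular.

0^{p+k} 1^p 0^p 1^p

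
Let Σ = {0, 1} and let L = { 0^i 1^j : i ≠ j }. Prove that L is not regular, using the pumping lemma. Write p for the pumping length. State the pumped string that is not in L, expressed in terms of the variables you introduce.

0^{p+p!} 1^{p+p!}

Assume L is regular. Let p be the pumping length given by the pumping lemma.
Choose w = 0^p 1^{p+p!}. Since p ≠ p+p!, w ∈ L; and |w| ≥ p.
The pumping lemma gives a decomposition w = xyz where |xy| ≤ p and |y| > 0.
Because |xy| ≤ p and w begins with p copies of 0, we have y = 0^k with 1 ≤ k ≤ p.
Since 1 ≤ k ≤ p, k divides p!; set t = 1 + p!/k. Then xy^t z has p + (p!/k)·k = p + p! copies of 0. Now the 0-count equals the 1-count, so i ≠ j fails. So xy^t z = 0^{p+p!} 1^{p+p!} ∉ L.
Contradiction. Therefore L is not regular.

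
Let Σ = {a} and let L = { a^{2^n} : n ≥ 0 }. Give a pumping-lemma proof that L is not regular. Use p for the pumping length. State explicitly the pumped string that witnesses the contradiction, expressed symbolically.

a^{2^p+k}

Toward a contradiction, assume L is regular with pumping length p.
Take w = a^{2^p} ∈ L with |w| = 2^p ≥ p.
By the pumping lemma, w = xyz with |xy| ≤ p and |y| ≥ 1.
Then y = a^k for some k with 1 ≤ k ≤ p.
Pump with i = 2: xy^2z = a^{2^p+k}. Since 1 ≤ k ≤ p < 2^p, we have 2^p < 2^p+k < 2^{p+1}, so 2^p+k is not a power of 2. So xy^2z ∉ L.
Contradiction. Therefore L is not regular.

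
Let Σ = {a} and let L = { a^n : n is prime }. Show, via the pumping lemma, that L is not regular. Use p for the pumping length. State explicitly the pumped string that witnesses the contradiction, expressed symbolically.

a^{q(1+k)}

Assume L is regular. Let p be the pumping length given by the pumping lemma.
Let q be a prime with q ≥ p+2 (infinitely many primes exist), and take w = a^q ∈ L with |w| = q ≥ p.
By the pumping lemma, w = xyz with |xy| ≤ p and |y| ≥ 1.
Then y = a^k for some k with 1 ≤ k ≤ p.
Since 1 ≤ k ≤ p, |xz| = q-k. Pump with i = q+1: |xy^{q+1}z| = (q-k)+(q+1)k = q+qk = q(1+k), which is composite (both factors ≥ 2). So xy^{q+1}z = a^{q(1+k)} ∉ L.
This contradicts the pumping lemma, so L is not regular.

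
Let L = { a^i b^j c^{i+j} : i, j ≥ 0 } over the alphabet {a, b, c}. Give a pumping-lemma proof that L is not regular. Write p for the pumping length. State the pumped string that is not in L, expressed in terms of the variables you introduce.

Suppose for contradiction that L is regular, and let p be the pumping length.
Take w = a^p b^p c^{2p} ∈ L (with i=j=p, i+j=2p), |w| = 4p ≥ p.
Write w = xyz as guaranteed by the lemma, with |xy| ≤ p and |y| ≥ 1.
Because |xy| ≤ p and w begins with p copies of a, we have y = a^k with 1 ≤ k ≤ p.
Consider xy^2z = a^{p+k} b^p c^{2p}. Now the a- and b-counts sum to 2p+k, but the c-count is 2p ≠ 2p+k. So xy^2z ∉ L.
Contradiction. Therefore L is not regular.

a^{p+k} b^p c^{2p}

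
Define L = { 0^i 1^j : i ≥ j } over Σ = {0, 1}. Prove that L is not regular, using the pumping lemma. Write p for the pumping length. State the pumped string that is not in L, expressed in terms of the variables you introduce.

Assume L is regular; let p be its pumping constant.
Choose w = 0^p 1^p ∈ L, with |w| = 2p ≥ p.
By the pumping lemma, w = xyz with |xy| ≤ p and y is nonempty.
Because |xy| ≤ p and w begins with p copies of 0, we have y = 0^k with 1 ≤ k ≤ p.
Consider xy^0z = xz = 0^{p-k} 1^p. Since k ≥ 1, the 0-count p-k is less than p, so i ≥ j fails; thus xz ∉ L.
Contradiction. Therefore L is not regular.

0^{p-k} 1^p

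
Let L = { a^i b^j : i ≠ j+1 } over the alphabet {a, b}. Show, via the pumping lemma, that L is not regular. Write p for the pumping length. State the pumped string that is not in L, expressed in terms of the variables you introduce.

Assume L is regular; let p be its pumping constant.
Choose w = a^p b^{p+p!-1}. Since p ≠ (p+p!-1)+1 = p+p!, w ∈ L; and |w| ≥ p.
By the pumping lemma, w = xyz with |xy| ≤ p and |y| ≥ 1.
Since the first p symbols of w are all a's and |xy| ≤ p, y lies entirely in the leading a-block: y = a^k for some k with 1 ≤ k ≤ p.
Since 1 ≤ k ≤ p, k divides p!; set t = 1 + p!/k. Then xy^t z has p + (p!/k)·k = p + p! copies of a. Now the a-count is p+p! and (b-count)+1 = (p+p!-1)+1 = p+p!, so i ≠ j+1 fails. So xy^t z = a^{p+p!} b^{p+p!-1} ∉ L.
This is a contradiction; hence L is not regular.

a^{p+p!} b^{p+p!-1}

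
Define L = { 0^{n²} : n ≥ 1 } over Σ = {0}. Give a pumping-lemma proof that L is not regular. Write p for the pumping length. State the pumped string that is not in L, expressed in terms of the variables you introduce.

Assume L is regular. Let p be the pumping length given by the pumping lemma.
Take w = 0^{p²} ∈ L with |w| = p² ≥ p.
The pumping lemma gives a decomposition w = xyz where |xy| ≤ p and |y| > 0.
Then y = 0^k for some k with 1 ≤ k ≤ p.
Pump with i = 2: xy^2z = 0^{p²+k}. Since 1 ≤ k ≤ p, p² < p²+k ≤ p²+p < (p+1)², so p²+k lies strictly between consecutive squares and is not a perfect square. So xy^2z ∉ L.
This is a contradiction; hence L is not regular.

0^{p²+k}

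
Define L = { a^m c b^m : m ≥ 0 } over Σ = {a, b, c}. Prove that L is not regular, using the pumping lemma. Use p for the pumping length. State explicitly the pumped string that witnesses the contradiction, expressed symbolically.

Assume L is regular; let p be its pumping constant.
Take w = a^p c b^p ∈ L with |w| = 2p+1 ≥ p.
Write w = xyz as guaranteed by the lemma, with |xy| ≤ p and |y| > 0.
Because |xy| ≤ p and w begins with p copies of a, we have y = a^k with 1 ≤ k ≤ p.
Pump with i = 2: xy^2z = a^{p+k} c b^p, which would require p+k = p. But k ≥ 1, so xy^2z ∉ L.
This contradicts the pumping lemma, so L is not regular.

a^{p+k} c b^p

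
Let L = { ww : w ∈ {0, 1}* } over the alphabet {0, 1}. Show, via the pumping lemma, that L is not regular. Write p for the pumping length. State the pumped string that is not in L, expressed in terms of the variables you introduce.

Assume L is regular. Let p be the pumping length given by the pumping lemma.
Take w = 0^p 1^p 0^p 1^p = uu where u = 0^p1^p; then w ∈ L and |w| = 4p ≥ p.
Write w = xyz as guaranteed by the lemma, with |xy| ≤ p and |y| > 0.
Since the first p symbols of w are all 0's and |xy| ≤ p, y lies entirely in the leading 0-block: y = 0^k for some k with 1 ≤ k ≤ p.
Pump with i = 2: xy^2z = 0^{p+k} 1^p 0^p 1^p, of length 4p+k. Suppose this equals vv. The string starts with 0 and ends with 1, so v does too; thus the boundary between the two copies of v is a 1→0 transition. There is exactly one such transition, at position 2p+k, so |v| = 2p+k and |vv| = 4p+2k ≠ 4p+k since k ≥ 1. So xy^2z ∉ L.
This contradicts the pumping lemma, so L is not regular.

0^{p+k} 1^p 0^p 1^p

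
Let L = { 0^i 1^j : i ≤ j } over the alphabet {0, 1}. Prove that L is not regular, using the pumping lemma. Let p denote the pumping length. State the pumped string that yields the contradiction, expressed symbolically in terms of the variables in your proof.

Assume L is regular; let p be its pumping constant.
Choose w = 0^p 1^p ∈ L, with |w| = 2p ≥ p.
The pumping lemma gives a decomposition w = xyz where |xy| ≤ p and |y| ≥ 1.
Because |xy| ≤ p and w begins with p copies of 0, we have y = 0^k with 1 ≤ k ≤ p.
Consider xy^2z = 0^{p+k} 1^p. Since k ≥ 1, the 0-count p+k exceeds the 1-count p, so i ≤ j fails; thus xy^2z ∉ L.
Contradiction. Therefore L is not regular.

0^{p+k} 1^p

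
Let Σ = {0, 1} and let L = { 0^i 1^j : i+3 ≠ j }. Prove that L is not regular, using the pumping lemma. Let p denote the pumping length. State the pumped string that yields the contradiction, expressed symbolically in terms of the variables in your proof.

Assume L is regular. Let p be the pumping length given by the pumping lemma.
Choose w = 0^p 1^{p+p!+3}. Since p ≠ (p+p!+3)-3 = p+p!, w ∈ L; and |w| ≥ p.
The pumping lemma gives a decomposition w = xyz where |xy| ≤ p and |y| > 0.
Since the first p symbols of w are all 0's and |xy| ≤ p, y lies entirely in the leading 0-block: y = 0^k for some k with 1 ≤ k ≤ p.
Since 1 ≤ k ≤ p, k divides p!; set t = 1 + p!/k. Then xy^t z has p + (p!/k)·k = p + p! copies of 0. Now the 0-count is p+p! and (1-count)-3 = (p+p!+3)-3 = p+p!, so i+3 ≠ j fails. So xy^t z = 0^{p+p!} 1^{p+p!+3} ∉ L.
Contradiction. Therefore L is not regular.

0^{p+p!} 1^{p+p!+3}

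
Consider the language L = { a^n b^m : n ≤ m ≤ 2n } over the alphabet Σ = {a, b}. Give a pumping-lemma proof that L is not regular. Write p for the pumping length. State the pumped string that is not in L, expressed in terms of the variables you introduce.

Assume L is regular. Let p be the pumping length given by the pumping lemma.
Take w = a^p b^p ∈ L (since p ≤ p ≤ 2p), with |w| = 2p ≥ p.
By the pumping lemma, w = xyz with |xy| ≤ p and |y| ≥ 1.
Since the first p symbols of w are all a's and |xy| ≤ p, y lies entirely in the leading a-block: y = a^k for some k with 1 ≤ k ≤ p.
Pump with i = 2: xy^2z = a^{p+k} b^p. Now n = p+k > p = m, so the condition n ≤ m fails. Thus xy^2z ∉ L.
Contradiction. Therefore L is not regular.

a^{p+k} b^p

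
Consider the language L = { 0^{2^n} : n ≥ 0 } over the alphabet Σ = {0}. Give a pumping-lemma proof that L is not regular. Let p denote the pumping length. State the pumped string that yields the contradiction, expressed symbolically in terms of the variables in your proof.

Toward a contradiction, assume L is regular with pumping length p.
Take w = 0^{2^p} ∈ L with |w| = 2^p ≥ p.
By the pumping lemma, w = xyz with |xy| ≤ p and y is nonempty.
Then y = 0^k for some k with 1 ≤ k ≤ p.
Pump with i = 2: xy^2z = 0^{2^p+k}. Since 1 ≤ k ≤ p < 2^p, we have 2^p < 2^p+k < 2^{p+1}, so 2^p+k is not a power of 2. So xy^2z ∉ L.
Contradiction. Therefore L is not regular.

0^{2^p+k}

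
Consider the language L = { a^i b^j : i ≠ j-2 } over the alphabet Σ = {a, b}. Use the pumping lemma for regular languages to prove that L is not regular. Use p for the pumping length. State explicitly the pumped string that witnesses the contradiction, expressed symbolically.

Toward a contradiction, assume L is regular with pumping length p.
Choose w = a^p b^{p+p!+2}. Since p ≠ (p+p!+2)-2 = p+p!, w ∈ L; and |w| ≥ p.
By the pumping lemma, w = xyz with |xy| ≤ p and |y| > 0.
Because |xy| ≤ p and w begins with p copies of a, we have y = a^k with 1 ≤ k ≤ p.
Since 1 ≤ k ≤ p, k divides p!; set t = 1 + p!/k. Then xy^t z has p + (p!/k)·k = p + p! copies of a. Now the a-count is p+p! and (b-count)-2 = (p+p!+2)-2 = p+p!, so i ≠ j-2 fails. So xy^t z = a^{p+p!} b^{p+p!+2} ∉ L.
This is a contradiction; hence L is not regular.

a^{p+p!} b^{p+p!+2}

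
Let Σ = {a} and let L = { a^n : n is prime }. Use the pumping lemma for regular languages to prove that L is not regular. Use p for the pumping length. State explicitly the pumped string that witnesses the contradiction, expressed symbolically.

a^{q(1+k)}

Suppose for contradiction that L is regular, and let p be the pumping length.
Let q be a prime with q ≥ p+2 (infinitely many primes exist), and take w = a^q ∈ L with |w| = q ≥ p.
By the pumping lemma, w = xyz with |xy| ≤ p and |y| > 0.
Then y = a^k for some k with 1 ≤ k ≤ p.
Since 1 ≤ k ≤ p, |xz| = q-k. Pump with i = q+1: |xy^{q+1}z| = (q-k)+(q+1)k = q+qk = q(1+k), which is composite (both factors ≥ 2). So xy^{q+1}z = a^{q(1+k)} ∉ L.
Contradiction. Therefore L is not regular.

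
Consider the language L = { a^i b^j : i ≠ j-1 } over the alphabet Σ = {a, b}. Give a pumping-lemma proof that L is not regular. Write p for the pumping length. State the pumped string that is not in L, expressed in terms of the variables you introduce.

a^{p+p!} b^{p+p!+1}

Suppose for contradiction that L is regular, and let p be the pumping length.
Choose w = a^p b^{p+p!+1}. Since p ≠ (p+p!+1)-1 = p+p!, w ∈ L; and |w| ≥ p.
The pumping lemma gives a decomposition w = xyz where |xy| ≤ p and |y| > 0.
Because |xy| ≤ p and w begins with p copies of a, we have y = a^k with 1 ≤ k ≤ p.
Since 1 ≤ k ≤ p, k divides p!; set t = 1 + p!/k. Then xy^t z has p + (p!/k)·k = p + p! copies of a. Now the a-count is p+p! and (b-count)-1 = (p+p!+1)-1 = p+p!, so i ≠ j-1 fails. So xy^t z = a^{p+p!} b^{p+p!+1} ∉ L.
Contradiction. Therefore L is not regular.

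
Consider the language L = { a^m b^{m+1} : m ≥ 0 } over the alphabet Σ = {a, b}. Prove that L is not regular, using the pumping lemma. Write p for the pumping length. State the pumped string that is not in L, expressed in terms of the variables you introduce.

a^{p+k} b^{p+1}

Assume L is regular; let p be its pumping constant.
Let w = a^p b^{p+1} ∈ L; note |w| = 2p+1 ≥ p.
The pumping lemma gives a decomposition w = xyz where |xy| ≤ p and |y| > 0.
Since the first p symbols of w are all a's and |xy| ≤ p, y lies entirely in the leading a-block: y = a^k for some k with 1 ≤ k ≤ p.
Pump with i = 2: xy^2z = a^{p+k} b^{p+1}. For this to lie in L we would need p+1 = (p+k)+1, which forces k = 0. But k ≥ 1, so xy^2z ∉ L.
Contradiction. Therefore L is not regular.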